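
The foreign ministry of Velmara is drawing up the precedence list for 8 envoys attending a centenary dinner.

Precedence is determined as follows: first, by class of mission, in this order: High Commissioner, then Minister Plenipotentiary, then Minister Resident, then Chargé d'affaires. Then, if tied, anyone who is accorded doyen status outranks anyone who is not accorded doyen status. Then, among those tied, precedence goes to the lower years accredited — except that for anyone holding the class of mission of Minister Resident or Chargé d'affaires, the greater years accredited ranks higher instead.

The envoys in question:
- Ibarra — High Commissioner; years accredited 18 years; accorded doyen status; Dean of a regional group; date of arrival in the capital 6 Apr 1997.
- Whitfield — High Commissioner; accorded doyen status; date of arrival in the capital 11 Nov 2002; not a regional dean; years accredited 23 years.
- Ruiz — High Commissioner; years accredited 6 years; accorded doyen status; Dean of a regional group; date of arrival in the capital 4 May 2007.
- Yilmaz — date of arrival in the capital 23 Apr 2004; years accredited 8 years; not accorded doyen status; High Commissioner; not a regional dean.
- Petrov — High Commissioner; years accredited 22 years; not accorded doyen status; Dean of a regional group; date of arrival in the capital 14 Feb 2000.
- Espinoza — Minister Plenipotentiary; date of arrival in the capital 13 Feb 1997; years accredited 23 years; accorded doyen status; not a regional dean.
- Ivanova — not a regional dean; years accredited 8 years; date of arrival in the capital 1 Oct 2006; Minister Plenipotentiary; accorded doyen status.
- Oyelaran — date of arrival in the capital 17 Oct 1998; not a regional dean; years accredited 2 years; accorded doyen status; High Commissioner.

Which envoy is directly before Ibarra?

Ruiz

By class of mission: Oyelaran, Ruiz, Ibarra, Whitfield, Yilmaz and Petrov (High Commissioner); then Ivanova and Espinoza (Minister Plenipotentiary).
Among Oyelaran, Ruiz, Ibarra, Whitfield, Yilmaz and Petrov, accorded doyen status before not accorded doyen status: Oyelaran, Ruiz, Ibarra and Whitfield (accorded doyen status) before Yilmaz and Petrov (not accorded doyen status).
Among Oyelaran, Ruiz, Ibarra and Whitfield, by years accredited (lower first): Oyelaran (2 years) before Ruiz (6 years) before Ibarra (18 years) before Whitfield (23 years).
Among Yilmaz and Petrov, by years accredited (lower first): Yilmaz (8 years) before Petrov (22 years).
Ivanova and Espinoza are each accorded doyen status, so the next rule applies.
Among Ivanova and Espinoza, by years accredited (lower first): Ivanova (8 years) before Espinoza (23 years).
Order: Oyelaran, Ruiz, Ibarra, Whitfield, Yilmaz, Petrov, Ivanova, Espinoza.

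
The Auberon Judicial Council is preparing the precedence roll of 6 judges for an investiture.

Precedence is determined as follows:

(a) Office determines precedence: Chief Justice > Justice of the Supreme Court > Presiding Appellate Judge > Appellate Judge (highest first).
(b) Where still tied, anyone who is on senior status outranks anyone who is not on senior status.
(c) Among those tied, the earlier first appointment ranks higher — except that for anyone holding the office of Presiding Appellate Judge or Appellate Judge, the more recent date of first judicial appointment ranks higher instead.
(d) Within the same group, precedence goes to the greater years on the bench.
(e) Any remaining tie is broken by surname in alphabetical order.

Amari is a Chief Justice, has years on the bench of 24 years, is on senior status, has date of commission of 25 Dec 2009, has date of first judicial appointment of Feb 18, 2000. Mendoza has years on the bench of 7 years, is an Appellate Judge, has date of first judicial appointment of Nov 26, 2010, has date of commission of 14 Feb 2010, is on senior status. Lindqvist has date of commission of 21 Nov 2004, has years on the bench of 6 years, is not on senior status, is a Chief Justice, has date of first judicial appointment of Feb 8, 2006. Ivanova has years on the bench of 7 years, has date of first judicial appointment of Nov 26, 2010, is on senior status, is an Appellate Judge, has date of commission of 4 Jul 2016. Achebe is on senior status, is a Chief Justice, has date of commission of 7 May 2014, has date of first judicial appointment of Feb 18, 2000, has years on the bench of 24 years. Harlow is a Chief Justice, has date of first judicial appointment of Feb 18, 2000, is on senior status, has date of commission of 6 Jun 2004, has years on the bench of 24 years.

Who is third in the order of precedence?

By office: Achebe, Amari, Harlow and Lindqvist (Chief Justice); then Ivanova and Mendoza (Appellate Judge).
Among Achebe, Amari, Harlow and Lindqvist, on senior status before not on senior status: Achebe, Amari and Harlow (on senior status) before Lindqvist (not on senior status).
Achebe, Amari and Harlow all have date of first judicial appointment Feb 18, 2000, so the next rule applies.
Achebe, Amari and Harlow all have years on the bench 24 years, so the next rule applies.
Among Achebe, Amari and Harlow, alphabetically by surname: Achebe before Amari before Harlow.
Ivanova and Mendoza are each on senior status, so the next rule applies.
Ivanova and Mendoza both have date of first judicial appointment Nov 26, 2010, so the next rule applies.
Ivanova and Mendoza both have years on the bench 7 years, so the next rule applies.
Among Ivanova and Mendoza, alphabetically by surname: Ivanova before Mendoza.
Order: Achebe, Amari, Harlow, Lindqvist, Ivanova, Mendoza.

Harlow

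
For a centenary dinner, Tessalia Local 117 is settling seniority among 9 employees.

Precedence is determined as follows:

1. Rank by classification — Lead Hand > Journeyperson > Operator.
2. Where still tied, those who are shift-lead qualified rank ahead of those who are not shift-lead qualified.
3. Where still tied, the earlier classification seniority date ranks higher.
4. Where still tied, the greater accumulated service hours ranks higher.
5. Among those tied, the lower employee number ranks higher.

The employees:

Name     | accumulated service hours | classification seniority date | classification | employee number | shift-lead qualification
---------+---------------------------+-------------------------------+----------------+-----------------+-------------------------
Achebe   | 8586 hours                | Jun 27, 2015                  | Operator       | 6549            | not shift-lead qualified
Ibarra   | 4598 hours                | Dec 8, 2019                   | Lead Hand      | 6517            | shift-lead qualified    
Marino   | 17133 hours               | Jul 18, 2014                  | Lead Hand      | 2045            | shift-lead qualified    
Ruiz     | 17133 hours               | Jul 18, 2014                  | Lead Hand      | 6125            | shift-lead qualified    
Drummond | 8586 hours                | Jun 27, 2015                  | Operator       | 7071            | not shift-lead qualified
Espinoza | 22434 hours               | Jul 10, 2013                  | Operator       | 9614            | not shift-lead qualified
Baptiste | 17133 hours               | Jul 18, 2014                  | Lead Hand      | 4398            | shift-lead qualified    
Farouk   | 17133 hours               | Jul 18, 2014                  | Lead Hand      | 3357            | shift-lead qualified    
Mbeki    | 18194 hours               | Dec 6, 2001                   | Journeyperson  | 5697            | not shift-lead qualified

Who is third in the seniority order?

Baptiste

By classification: Marino, Farouk, Baptiste, Ruiz and Ibarra (Lead Hand); then Mbeki (Journeyperson); then Espinoza, Achebe and Drummond (Operator).
Marino, Farouk, Baptiste, Ruiz and Ibarra are each shift-lead qualified, so the next rule applies.
Among Marino, Farouk, Baptiste, Ruiz and Ibarra, by classification seniority date (earlier first): Marino, Farouk, Baptiste and Ruiz (Jul 18, 2014) before Ibarra (Dec 8, 2019).
Marino, Farouk, Baptiste and Ruiz all have accumulated service hours 17133 hours, so the next rule applies.
Among Marino, Farouk, Baptiste and Ruiz, by employee number (lower first): Marino (2045) before Farouk (3357) before Baptiste (4398) before Ruiz (6125).
Espinoza, Achebe and Drummond are each not shift-lead qualified, so the next rule applies.
Among Espinoza, Achebe and Drummond, by classification seniority date (earlier first): Espinoza (Jul 10, 2013) before Achebe and Drummond (Jun 27, 2015).
Achebe and Drummond both have accumulated service hours 8586 hours, so the next rule applies.
Among Achebe and Drummond, by employee number (lower first): Achebe (6549) before Drummond (7071).
Order: Marino, Farouk, Baptiste, Ruiz, Ibarra, Mbeki, Espinoza, Achebe, Drummond.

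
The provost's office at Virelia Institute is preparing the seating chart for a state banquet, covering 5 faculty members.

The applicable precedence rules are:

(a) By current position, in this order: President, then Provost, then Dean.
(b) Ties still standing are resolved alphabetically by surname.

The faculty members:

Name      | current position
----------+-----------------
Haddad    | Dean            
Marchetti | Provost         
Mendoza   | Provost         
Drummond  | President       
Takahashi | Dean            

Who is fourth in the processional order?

By current position: Drummond (President); then Marchetti and Mendoza (Provost); then Haddad and Takahashi (Dean).
Among Marchetti and Mendoza, alphabetically by surname: Marchetti before Mendoza.
Among Haddad and Takahashi, alphabetically by surname: Haddad before Takahashi.
Order: Drummond, Marchetti, Mendoza, Haddad, Takahashi.

Haddad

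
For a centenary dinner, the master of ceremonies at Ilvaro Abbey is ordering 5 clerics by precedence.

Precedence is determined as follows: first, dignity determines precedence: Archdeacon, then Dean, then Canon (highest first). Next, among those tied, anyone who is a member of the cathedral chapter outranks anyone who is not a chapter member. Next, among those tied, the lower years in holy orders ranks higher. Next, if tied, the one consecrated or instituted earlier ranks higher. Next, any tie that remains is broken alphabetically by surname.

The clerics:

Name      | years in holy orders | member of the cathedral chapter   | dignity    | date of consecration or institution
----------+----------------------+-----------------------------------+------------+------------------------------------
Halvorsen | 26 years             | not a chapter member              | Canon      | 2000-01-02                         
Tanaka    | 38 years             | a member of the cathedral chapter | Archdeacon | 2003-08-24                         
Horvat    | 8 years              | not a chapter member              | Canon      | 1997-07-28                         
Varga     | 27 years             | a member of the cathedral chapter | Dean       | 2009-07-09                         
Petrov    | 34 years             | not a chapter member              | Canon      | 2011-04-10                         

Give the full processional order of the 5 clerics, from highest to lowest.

Tanaka, Varga, Horvat, Halvorsen, Petrov

By dignity: Tanaka (Archdeacon); then Varga (Dean); then Horvat, Halvorsen and Petrov (Canon).
Horvat, Halvorsen and Petrov are each not a chapter member, so the next rule applies.
Among Horvat, Halvorsen and Petrov, by years in holy orders (lower first): Horvat (8 years) before Halvorsen (26 years) before Petrov (34 years).
Full order: Tanaka, Varga, Horvat, Halvorsen, Petrov.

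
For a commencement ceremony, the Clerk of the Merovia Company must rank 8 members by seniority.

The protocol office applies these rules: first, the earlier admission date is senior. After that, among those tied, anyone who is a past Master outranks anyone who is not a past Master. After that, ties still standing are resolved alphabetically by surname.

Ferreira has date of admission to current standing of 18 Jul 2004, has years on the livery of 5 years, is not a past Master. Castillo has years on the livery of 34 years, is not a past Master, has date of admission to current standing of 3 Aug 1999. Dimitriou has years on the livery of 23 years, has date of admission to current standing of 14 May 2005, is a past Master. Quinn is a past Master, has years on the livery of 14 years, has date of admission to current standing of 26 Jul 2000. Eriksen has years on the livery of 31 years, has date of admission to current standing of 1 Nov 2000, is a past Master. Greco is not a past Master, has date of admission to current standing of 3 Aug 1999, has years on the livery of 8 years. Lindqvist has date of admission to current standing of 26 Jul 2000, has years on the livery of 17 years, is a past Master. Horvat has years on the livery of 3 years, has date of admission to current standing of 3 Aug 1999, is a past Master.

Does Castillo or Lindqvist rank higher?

By date of admission to current standing (earlier first): Horvat, Castillo and Greco (each 3 Aug 1999); then Lindqvist and Quinn (both 26 Jul 2000); then Eriksen (1 Nov 2000); then Ferreira (18 Jul 2004); then Dimitriou (14 May 2005).
Among Horvat, Castillo and Greco, a past Master before not a past Master: Horvat (a past Master) before Castillo and Greco (not a past Master).
Among Castillo and Greco, alphabetically by surname: Castillo before Greco.
Lindqvist and Quinn are each a past Master, so the next rule applies.
Among Lindqvist and Quinn, alphabetically by surname: Lindqvist before Quinn.
So Castillo takes precedence.

Castillo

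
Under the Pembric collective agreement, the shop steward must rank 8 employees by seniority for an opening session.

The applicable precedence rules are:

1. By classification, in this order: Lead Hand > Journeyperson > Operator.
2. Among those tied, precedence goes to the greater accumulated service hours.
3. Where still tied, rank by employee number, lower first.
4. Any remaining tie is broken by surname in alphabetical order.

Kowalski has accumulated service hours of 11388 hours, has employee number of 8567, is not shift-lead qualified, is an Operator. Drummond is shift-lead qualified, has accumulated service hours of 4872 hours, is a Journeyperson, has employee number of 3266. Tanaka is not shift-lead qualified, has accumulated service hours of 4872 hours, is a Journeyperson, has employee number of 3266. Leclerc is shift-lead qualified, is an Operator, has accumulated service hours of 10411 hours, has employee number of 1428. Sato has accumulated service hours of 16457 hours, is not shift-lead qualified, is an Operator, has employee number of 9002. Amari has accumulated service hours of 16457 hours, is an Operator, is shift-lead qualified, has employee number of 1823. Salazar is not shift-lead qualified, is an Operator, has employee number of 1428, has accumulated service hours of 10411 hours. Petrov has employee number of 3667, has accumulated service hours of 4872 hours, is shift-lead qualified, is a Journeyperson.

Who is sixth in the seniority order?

Kowalski

By classification: Drummond, Tanaka and Petrov (Journeyperson); then Amari, Sato, Kowalski, Leclerc and Salazar (Operator).
Drummond, Tanaka and Petrov all have accumulated service hours 4872 hours, so the next rule applies.
Among Drummond, Tanaka and Petrov, by employee number (lower first): Drummond and Tanaka (3266) before Petrov (3667).
Among Drummond and Tanaka, alphabetically by surname: Drummond before Tanaka.
Among Amari, Sato, Kowalski, Leclerc and Salazar, by accumulated service hours (higher first): Amari and Sato (16457 hours) before Kowalski (11388 hours) before Leclerc and Salazar (10411 hours).
Among Amari and Sato, by employee number (lower first): Amari (1823) before Sato (9002).
Leclerc and Salazar both have employee number 1428, so the next rule applies.
Among Leclerc and Salazar, alphabetically by surname: Leclerc before Salazar.
Order: Drummond, Tanaka, Petrov, Amari, Sato, Kowalski, Leclerc, Salazar.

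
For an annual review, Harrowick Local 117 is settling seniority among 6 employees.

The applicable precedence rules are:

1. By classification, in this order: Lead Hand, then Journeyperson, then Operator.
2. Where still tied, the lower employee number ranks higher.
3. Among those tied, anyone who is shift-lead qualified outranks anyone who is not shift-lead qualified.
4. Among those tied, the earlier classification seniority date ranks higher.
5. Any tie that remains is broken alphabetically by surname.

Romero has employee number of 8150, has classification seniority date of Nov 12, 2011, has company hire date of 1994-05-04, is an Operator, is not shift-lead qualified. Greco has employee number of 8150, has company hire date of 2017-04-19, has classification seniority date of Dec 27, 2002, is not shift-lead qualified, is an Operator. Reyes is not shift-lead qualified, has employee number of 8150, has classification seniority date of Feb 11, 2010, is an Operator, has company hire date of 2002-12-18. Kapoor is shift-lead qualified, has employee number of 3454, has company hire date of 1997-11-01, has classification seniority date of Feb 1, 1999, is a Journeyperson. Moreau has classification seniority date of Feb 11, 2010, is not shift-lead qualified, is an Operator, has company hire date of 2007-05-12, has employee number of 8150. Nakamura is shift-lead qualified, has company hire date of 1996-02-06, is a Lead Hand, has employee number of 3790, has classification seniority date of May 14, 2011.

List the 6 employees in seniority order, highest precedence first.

By classification: Nakamura (Lead Hand); then Kapoor (Journeyperson); then Greco, Moreau, Reyes and Romero (Operator).
Greco, Moreau, Reyes and Romero all have employee number 8150, so the next rule applies.
Greco, Moreau, Reyes and Romero are each not shift-lead qualified, so the next rule applies.
Among Greco, Moreau, Reyes and Romero, by classification seniority date (earlier first): Greco (Dec 27, 2002) before Moreau and Reyes (Feb 11, 2010) before Romero (Nov 12, 2011).
Among Moreau and Reyes, alphabetically by surname: Moreau before Reyes.
Full order: Nakamura, Kapoor, Greco, Moreau, Reyes, Romero.

Nakamura, Kapoor, Greco, Moreau, Reyes, Romero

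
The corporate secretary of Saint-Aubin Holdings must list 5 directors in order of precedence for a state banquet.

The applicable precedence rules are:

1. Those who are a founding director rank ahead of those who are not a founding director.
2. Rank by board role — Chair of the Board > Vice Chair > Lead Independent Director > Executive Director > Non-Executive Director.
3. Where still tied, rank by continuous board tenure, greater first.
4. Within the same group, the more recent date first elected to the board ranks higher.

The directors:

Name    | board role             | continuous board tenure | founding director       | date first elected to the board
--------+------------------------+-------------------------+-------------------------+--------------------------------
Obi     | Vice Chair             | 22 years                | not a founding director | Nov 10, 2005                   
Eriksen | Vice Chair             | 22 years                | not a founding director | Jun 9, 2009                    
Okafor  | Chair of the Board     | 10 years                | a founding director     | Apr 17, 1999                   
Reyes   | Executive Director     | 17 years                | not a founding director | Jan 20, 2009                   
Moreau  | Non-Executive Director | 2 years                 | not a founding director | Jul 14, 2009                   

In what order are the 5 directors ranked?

By the first rule: Okafor (a founding director); then Eriksen, Obi, Reyes and Moreau (each not a founding director).
Among Eriksen, Obi, Reyes and Moreau, by board role: Eriksen and Obi (Vice Chair) before Reyes (Executive Director) before Moreau (Non-Executive Director).
Eriksen and Obi both have continuous board tenure 22 years, so the next rule applies.
Among Eriksen and Obi, by date first elected to the board (later first): Eriksen (Jun 9, 2009) before Obi (Nov 10, 2005).
Full order: Okafor, Eriksen, Obi, Reyes, Moreau.

Okafor, Eriksen, Obi, Reyes, Moreau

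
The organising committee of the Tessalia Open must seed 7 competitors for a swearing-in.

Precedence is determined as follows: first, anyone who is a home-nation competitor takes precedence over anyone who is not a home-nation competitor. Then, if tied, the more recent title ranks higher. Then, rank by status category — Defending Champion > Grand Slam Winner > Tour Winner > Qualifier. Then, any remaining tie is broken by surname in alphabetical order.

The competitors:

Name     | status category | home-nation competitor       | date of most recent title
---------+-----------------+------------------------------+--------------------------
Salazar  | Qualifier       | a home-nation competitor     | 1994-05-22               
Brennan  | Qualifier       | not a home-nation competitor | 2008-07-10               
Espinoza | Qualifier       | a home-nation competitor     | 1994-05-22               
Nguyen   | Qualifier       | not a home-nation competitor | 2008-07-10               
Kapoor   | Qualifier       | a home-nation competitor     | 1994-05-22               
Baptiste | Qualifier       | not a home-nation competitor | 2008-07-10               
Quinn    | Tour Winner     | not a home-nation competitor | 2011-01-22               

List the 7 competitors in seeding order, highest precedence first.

Espinoza, Kapoor, Salazar, Quinn, Baptiste, Brennan, Nguyen

By the first rule: Espinoza, Kapoor and Salazar (each a home-nation competitor); then Quinn, Baptiste, Brennan and Nguyen (each not a home-nation competitor).
Espinoza, Kapoor and Salazar all have date of most recent title 1994-05-22, so the next rule applies.
Espinoza, Kapoor and Salazar are each Qualifier, so the next rule applies.
Among Espinoza, Kapoor and Salazar, alphabetically by surname: Espinoza before Kapoor before Salazar.
Among Quinn, Baptiste, Brennan and Nguyen, by date of most recent title (later first): Quinn (2011-01-22) before Baptiste, Brennan and Nguyen (2008-07-10).
Baptiste, Brennan and Nguyen are each Qualifier, so the next rule applies.
Among Baptiste, Brennan and Nguyen, alphabetically by surname: Baptiste before Brennan before Nguyen.
Full order: Espinoza, Kapoor, Salazar, Quinn, Baptiste, Brennan, Nguyen.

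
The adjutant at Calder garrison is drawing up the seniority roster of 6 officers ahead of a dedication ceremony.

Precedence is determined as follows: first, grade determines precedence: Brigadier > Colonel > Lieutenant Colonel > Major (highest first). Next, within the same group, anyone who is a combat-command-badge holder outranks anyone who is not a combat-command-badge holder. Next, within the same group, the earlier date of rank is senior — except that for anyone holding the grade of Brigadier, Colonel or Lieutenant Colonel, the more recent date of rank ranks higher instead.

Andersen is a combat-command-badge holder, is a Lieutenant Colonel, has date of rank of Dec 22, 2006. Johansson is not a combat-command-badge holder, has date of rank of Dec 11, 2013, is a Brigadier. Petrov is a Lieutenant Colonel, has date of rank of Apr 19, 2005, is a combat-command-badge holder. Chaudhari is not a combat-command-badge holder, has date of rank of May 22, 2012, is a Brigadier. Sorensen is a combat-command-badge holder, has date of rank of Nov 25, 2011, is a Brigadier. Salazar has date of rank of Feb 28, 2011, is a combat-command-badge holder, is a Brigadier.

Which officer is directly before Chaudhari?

Johansson

By grade: Sorensen, Salazar, Johansson and Chaudhari (Brigadier); then Andersen and Petrov (Lieutenant Colonel).
Among Sorensen, Salazar, Johansson and Chaudhari, a combat-command-badge holder before not a combat-command-badge holder: Sorensen and Salazar (a combat-command-badge holder) before Johansson and Chaudhari (not a combat-command-badge holder).
Among Sorensen and Salazar, by date of rank (later first) (reversed rule for this group): Sorensen (Nov 25, 2011) before Salazar (Feb 28, 2011).
Among Johansson and Chaudhari, by date of rank (later first) (reversed rule for this group): Johansson (Dec 11, 2013) before Chaudhari (May 22, 2012).
Andersen and Petrov are each a combat-command-badge holder, so the next rule applies.
Among Andersen and Petrov, by date of rank (later first) (reversed rule for this group): Andersen (Dec 22, 2006) before Petrov (Apr 19, 2005).
Order: Sorensen, Salazar, Johansson, Chaudhari, Andersen, Petrov.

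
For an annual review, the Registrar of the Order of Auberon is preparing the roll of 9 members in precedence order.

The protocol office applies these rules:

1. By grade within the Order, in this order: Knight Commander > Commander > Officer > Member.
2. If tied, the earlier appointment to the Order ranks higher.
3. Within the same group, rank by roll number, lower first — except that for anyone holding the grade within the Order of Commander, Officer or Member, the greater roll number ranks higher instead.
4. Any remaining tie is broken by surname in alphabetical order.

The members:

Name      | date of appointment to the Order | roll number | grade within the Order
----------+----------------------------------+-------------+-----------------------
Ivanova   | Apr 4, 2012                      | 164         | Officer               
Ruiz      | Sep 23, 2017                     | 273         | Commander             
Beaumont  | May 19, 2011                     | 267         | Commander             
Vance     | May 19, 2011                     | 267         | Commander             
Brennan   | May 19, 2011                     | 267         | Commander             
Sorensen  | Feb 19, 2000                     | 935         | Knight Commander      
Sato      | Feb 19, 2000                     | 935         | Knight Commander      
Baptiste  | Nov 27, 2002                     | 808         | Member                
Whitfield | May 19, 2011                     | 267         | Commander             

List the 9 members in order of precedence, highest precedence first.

Sato, Sorensen, Beaumont, Brennan, Vance, Whitfield, Ruiz, Ivanova, Baptiste

By grade within the Order: Sato and Sorensen (Knight Commander); then Beaumont, Brennan, Vance, Whitfield and Ruiz (Commander); then Ivanova (Officer); then Baptiste (Member).
Sato and Sorensen both have date of appointment to the Order Feb 19, 2000, so the next rule applies.
Sato and Sorensen both have roll number 935, so the next rule applies.
Among Sato and Sorensen, alphabetically by surname: Sato before Sorensen.
Among Beaumont, Brennan, Vance, Whitfield and Ruiz, by date of appointment to the Order (earlier first): Beaumont, Brennan, Vance and Whitfield (May 19, 2011) before Ruiz (Sep 23, 2017).
Beaumont, Brennan, Vance and Whitfield all have roll number 267, so the next rule applies.
Among Beaumont, Brennan, Vance and Whitfield, alphabetically by surname: Beaumont before Brennan before Vance before Whitfield.
Full order: Sato, Sorensen, Beaumont, Brennan, Vance, Whitfield, Ruiz, Ivanova, Baptiste.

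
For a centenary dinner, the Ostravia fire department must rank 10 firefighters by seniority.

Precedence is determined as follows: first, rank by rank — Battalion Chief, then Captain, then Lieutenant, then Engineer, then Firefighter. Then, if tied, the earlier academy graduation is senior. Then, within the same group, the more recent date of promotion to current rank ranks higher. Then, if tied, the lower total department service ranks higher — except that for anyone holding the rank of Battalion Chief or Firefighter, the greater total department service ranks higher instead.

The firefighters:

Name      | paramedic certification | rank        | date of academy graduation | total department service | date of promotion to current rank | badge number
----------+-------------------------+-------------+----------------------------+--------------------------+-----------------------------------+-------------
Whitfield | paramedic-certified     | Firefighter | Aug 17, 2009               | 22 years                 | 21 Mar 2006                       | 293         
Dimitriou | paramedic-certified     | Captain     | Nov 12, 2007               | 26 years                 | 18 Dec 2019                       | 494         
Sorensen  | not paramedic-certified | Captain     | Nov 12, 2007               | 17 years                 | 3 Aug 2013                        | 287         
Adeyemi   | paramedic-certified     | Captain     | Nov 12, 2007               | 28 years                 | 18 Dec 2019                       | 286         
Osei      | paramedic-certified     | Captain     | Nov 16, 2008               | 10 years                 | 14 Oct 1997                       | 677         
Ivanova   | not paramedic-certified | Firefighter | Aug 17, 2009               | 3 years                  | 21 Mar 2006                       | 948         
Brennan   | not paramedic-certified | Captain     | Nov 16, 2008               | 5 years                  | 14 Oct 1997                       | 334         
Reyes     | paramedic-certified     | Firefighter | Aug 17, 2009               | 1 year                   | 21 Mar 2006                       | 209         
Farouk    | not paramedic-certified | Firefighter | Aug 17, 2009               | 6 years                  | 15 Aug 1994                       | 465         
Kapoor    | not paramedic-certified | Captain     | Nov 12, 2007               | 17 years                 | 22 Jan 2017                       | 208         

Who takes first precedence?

Dimitriou

By rank: Dimitriou, Adeyemi, Kapoor, Sorensen, Brennan and Osei (Captain); then Whitfield, Ivanova, Reyes and Farouk (Firefighter).
Among Dimitriou, Adeyemi, Kapoor, Sorensen, Brennan and Osei, by date of academy graduation (earlier first): Dimitriou, Adeyemi, Kapoor and Sorensen (Nov 12, 2007) before Brennan and Osei (Nov 16, 2008).
Among Dimitriou, Adeyemi, Kapoor and Sorensen, by date of promotion to current rank (later first): Dimitriou and Adeyemi (18 Dec 2019) before Kapoor (22 Jan 2017) before Sorensen (3 Aug 2013).
Among Dimitriou and Adeyemi, by total department service (lower first): Dimitriou (26 years) before Adeyemi (28 years).
Brennan and Osei both have date of promotion to current rank 14 Oct 1997, so the next rule applies.
Among Brennan and Osei, by total department service (lower first): Brennan (5 years) before Osei (10 years).
Whitfield, Ivanova, Reyes and Farouk all have date of academy graduation Aug 17, 2009, so the next rule applies.
Among Whitfield, Ivanova, Reyes and Farouk, by date of promotion to current rank (later first): Whitfield, Ivanova and Reyes (21 Mar 2006) before Farouk (15 Aug 1994).
Among Whitfield, Ivanova and Reyes, by total department service (higher first) (reversed rule for this group): Whitfield (22 years) before Ivanova (3 years) before Reyes (1 year).
Order: Dimitriou, Adeyemi, Kapoor, Sorensen, Brennan, Osei, Whitfield, Ivanova, Reyes, Farouk.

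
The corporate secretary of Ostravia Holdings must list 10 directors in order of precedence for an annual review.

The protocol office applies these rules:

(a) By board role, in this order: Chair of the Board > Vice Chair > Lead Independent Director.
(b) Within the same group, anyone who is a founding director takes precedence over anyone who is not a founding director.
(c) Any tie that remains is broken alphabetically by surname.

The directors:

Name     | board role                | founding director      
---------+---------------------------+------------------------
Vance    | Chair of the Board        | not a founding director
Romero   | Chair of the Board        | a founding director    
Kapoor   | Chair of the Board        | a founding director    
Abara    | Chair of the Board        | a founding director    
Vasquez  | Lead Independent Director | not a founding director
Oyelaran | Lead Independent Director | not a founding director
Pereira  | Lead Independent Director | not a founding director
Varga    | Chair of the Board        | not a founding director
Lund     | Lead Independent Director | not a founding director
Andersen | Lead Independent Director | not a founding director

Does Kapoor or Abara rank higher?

Abara

By board role: Abara, Kapoor, Romero, Vance and Varga (Chair of the Board); then Andersen, Lund, Oyelaran, Pereira and Vasquez (Lead Independent Director).
Among Abara, Kapoor, Romero, Vance and Varga, a founding director before not a founding director: Abara, Kapoor and Romero (a founding director) before Vance and Varga (not a founding director).
Among Abara, Kapoor and Romero, alphabetically by surname: Abara before Kapoor before Romero.
Among Vance and Varga, alphabetically by surname: Vance before Varga.
Andersen, Lund, Oyelaran, Pereira and Vasquez are each not a founding director, so the next rule applies.
Among Andersen, Lund, Oyelaran, Pereira and Vasquez, alphabetically by surname: Andersen before Lund before Oyelaran before Pereira before Vasquez.
So Abara takes precedence.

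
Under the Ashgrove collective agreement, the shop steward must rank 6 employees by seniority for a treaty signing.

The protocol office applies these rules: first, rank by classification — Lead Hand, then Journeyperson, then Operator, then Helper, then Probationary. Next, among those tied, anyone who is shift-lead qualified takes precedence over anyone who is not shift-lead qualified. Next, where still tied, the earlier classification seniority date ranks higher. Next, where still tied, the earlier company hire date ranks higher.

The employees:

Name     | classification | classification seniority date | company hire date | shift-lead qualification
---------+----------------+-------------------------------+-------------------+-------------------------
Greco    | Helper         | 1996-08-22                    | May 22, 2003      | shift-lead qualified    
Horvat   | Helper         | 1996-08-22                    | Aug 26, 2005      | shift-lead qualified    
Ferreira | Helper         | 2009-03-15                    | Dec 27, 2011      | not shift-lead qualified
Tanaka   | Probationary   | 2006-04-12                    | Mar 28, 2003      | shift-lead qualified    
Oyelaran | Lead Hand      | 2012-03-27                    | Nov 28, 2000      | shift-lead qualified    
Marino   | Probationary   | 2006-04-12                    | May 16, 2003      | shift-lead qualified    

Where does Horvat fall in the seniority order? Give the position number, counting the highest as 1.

By classification: Oyelaran (Lead Hand); then Greco, Horvat and Ferreira (Helper); then Tanaka and Marino (Probationary).
Among Greco, Horvat and Ferreira, shift-lead qualified before not shift-lead qualified: Greco and Horvat (shift-lead qualified) before Ferreira (not shift-lead qualified).
Greco and Horvat both have classification seniority date 1996-08-22, so the next rule applies.
Among Greco and Horvat, by company hire date (earlier first): Greco (May 22, 2003) before Horvat (Aug 26, 2005).
Tanaka and Marino are each shift-lead qualified, so the next rule applies.
Tanaka and Marino both have classification seniority date 2006-04-12, so the next rule applies.
Among Tanaka and Marino, by company hire date (earlier first): Tanaka (Mar 28, 2003) before Marino (May 16, 2003).
Order: Oyelaran, Greco, Horvat, Ferreira, Tanaka, Marino. So position 3.

3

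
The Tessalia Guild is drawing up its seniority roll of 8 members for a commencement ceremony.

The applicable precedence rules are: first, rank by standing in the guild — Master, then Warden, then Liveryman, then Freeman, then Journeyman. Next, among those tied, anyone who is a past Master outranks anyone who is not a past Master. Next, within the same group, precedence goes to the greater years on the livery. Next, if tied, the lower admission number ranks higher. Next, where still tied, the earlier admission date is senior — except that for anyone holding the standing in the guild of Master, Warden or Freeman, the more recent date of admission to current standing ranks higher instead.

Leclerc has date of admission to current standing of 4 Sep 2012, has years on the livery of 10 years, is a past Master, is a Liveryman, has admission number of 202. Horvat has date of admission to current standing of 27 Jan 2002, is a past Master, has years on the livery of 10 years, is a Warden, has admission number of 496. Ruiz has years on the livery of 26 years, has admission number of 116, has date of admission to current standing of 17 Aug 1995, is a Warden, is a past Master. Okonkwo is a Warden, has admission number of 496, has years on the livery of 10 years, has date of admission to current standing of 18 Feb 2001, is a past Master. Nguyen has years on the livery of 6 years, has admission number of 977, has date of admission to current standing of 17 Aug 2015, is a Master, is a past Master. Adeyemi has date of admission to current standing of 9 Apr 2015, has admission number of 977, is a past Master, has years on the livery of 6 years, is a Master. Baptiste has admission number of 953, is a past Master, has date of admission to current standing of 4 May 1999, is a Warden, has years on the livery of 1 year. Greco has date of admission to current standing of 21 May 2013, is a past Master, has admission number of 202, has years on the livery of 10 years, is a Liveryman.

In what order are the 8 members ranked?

By standing in the guild: Nguyen and Adeyemi (Master); then Ruiz, Horvat, Okonkwo and Baptiste (Warden); then Leclerc and Greco (Liveryman).
Nguyen and Adeyemi are each a past Master, so the next rule applies.
Nguyen and Adeyemi both have years on the livery 6 years, so the next rule applies.
Nguyen and Adeyemi both have admission number 977, so the next rule applies.
Among Nguyen and Adeyemi, by date of admission to current standing (later first) (reversed rule for this group): Nguyen (17 Aug 2015) before Adeyemi (9 Apr 2015).
Ruiz, Horvat, Okonkwo and Baptiste are each a past Master, so the next rule applies.
Among Ruiz, Horvat, Okonkwo and Baptiste, by years on the livery (higher first): Ruiz (26 years) before Horvat and Okonkwo (10 years) before Baptiste (1 year).
Horvat and Okonkwo both have admission number 496, so the next rule applies.
Among Horvat and Okonkwo, by date of admission to current standing (later first) (reversed rule for this group): Horvat (27 Jan 2002) before Okonkwo (18 Feb 2001).
Leclerc and Greco are each a past Master, so the next rule applies.
Leclerc and Greco both have years on the livery 10 years, so the next rule applies.
Leclerc and Greco both have admission number 202, so the next rule applies.
Among Leclerc and Greco, by date of admission to current standing (earlier first): Leclerc (4 Sep 2012) before Greco (21 May 2013).
Full order: Nguyen, Adeyemi, Ruiz, Horvat, Okonkwo, Baptiste, Leclerc, Greco.

Nguyen, Adeyemi, Ruiz, Horvat, Okonkwo, Baptiste, Leclerc, Greco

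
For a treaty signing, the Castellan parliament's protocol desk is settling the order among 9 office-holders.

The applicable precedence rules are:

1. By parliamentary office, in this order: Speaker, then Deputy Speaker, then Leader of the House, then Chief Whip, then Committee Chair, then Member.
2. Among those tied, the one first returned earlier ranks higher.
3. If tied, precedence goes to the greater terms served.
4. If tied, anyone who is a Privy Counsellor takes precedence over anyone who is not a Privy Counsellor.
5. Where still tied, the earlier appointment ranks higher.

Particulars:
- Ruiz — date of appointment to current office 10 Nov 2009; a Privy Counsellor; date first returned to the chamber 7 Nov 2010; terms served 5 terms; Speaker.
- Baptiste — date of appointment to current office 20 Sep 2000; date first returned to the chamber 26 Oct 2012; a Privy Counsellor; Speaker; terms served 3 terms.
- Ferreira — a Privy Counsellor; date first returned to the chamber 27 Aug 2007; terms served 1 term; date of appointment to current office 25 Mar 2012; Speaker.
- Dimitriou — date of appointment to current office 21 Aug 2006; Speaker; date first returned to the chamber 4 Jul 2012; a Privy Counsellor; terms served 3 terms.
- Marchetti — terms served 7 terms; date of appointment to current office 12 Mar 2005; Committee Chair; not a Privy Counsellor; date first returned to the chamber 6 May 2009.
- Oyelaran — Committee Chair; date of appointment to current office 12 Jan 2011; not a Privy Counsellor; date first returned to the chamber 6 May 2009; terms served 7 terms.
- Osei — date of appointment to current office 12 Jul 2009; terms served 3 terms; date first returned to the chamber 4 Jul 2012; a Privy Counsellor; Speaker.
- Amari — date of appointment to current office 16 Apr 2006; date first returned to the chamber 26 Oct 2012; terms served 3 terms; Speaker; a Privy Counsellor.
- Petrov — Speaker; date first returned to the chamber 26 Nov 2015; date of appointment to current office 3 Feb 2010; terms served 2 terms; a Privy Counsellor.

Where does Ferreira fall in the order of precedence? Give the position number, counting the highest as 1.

By parliamentary office: Ferreira, Ruiz, Dimitriou, Osei, Baptiste, Amari and Petrov (Speaker); then Marchetti and Oyelaran (Committee Chair).
Among Ferreira, Ruiz, Dimitriou, Osei, Baptiste, Amari and Petrov, by date first returned to the chamber (earlier first): Ferreira (27 Aug 2007) before Ruiz (7 Nov 2010) before Dimitriou and Osei (4 Jul 2012) before Baptiste and Amari (26 Oct 2012) before Petrov (26 Nov 2015).
Dimitriou and Osei both have terms served 3 terms, so the next rule applies.
Dimitriou and Osei are each a Privy Counsellor, so the next rule applies.
Among Dimitriou and Osei, by date of appointment to current office (earlier first): Dimitriou (21 Aug 2006) before Osei (12 Jul 2009).
Baptiste and Amari both have terms served 3 terms, so the next rule applies.
Baptiste and Amari are each a Privy Counsellor, so the next rule applies.
Among Baptiste and Amari, by date of appointment to current office (earlier first): Baptiste (20 Sep 2000) before Amari (16 Apr 2006).
Marchetti and Oyelaran both have date first returned to the chamber 6 May 2009, so the next rule applies.
Marchetti and Oyelaran both have terms served 7 terms, so the next rule applies.
Marchetti and Oyelaran are each not a Privy Counsellor, so the next rule applies.
Among Marchetti and Oyelaran, by date of appointment to current office (earlier first): Marchetti (12 Mar 2005) before Oyelaran (12 Jan 2011).
Order: Ferreira, Ruiz, Dimitriou, Osei, Baptiste, Amari, Petrov, Marchetti, Oyelaran. So position 1.

1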